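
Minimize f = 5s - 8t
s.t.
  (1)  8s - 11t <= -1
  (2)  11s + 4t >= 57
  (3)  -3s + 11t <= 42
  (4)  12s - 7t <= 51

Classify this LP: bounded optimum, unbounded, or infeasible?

bounded optimum

Corner points and f = 5s - 8t:
  (623/153, 467/153) → f = -69/17
  (142/19, 105/19) → f = -130/19
  (459/133, 633/133) → f = -2769/133
  (285/37, 219/37) → f = -327/37
The feasible region has finitely many vertices and no improving ray; the minimum is -2769/133 at (459/133, 633/133).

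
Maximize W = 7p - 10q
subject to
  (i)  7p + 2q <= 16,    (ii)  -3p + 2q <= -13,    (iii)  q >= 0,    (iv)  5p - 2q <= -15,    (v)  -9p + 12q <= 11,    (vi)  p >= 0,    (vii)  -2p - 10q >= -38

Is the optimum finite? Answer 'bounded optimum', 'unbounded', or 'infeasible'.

infeasible

The boundaries p = 0 and -2p - 10q = -38 meet at (0, 19/5), but that point violates -3p + 2q ≤ -13. Every candidate vertex is excluded by some other constraint, so the feasible region is empty.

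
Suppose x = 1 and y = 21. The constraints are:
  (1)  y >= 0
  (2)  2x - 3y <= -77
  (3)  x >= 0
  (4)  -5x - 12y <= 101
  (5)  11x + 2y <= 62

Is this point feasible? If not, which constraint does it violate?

not feasible — violates (2)

Constraint (2): 2x - 3y = -61, which is not ≤ -77. All other constraints are satisfied.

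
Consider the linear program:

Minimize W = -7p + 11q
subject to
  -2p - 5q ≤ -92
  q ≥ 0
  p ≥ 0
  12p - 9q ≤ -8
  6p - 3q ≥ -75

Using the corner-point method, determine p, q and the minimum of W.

Extreme points and W = -7p + 11q:
  (0, 92/5) → W = 1012/5
  (394/39, 560/39) → W = 1134/13
  (0, 25) → W = 275
The feasible region is unbounded (it extends along (3, 4), (1, 2)), but W strictly increases along every unbounded feasible direction, so there is no improving ray and the minimum is attained at a vertex.

p = 394/39, q = 560/39, minimum W = 1134/13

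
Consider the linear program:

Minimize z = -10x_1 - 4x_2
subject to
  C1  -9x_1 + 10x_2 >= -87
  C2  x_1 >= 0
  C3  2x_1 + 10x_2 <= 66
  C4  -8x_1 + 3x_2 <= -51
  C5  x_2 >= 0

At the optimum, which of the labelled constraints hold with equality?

C1 and C3

Extreme points and z = -10x_1 - 4x_2:
  (153/11, 42/11) → z = -1698/11
  (29/3, 0) → z = -290/3
  (354/43, 213/43) → z = -4392/43
  (51/8, 0) → z = -255/4

The minimum is at (153/11, 42/11). Substituting into each constraint, equality holds for C1 and C3; the remaining constraints have slack.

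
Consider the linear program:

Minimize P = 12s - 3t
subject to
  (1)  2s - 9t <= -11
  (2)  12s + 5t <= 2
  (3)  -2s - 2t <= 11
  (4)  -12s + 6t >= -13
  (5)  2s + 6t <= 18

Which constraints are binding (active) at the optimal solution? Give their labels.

(3) and (5)

Vertices and P = 12s - 3t:
  (-37/118, 68/59) → P = -426/59
  (-11/2, 0) → P = -66
  (-39/31, 106/31) → P = -786/31
  (-51/4, 29/4) → P = -699/4

The minimum is at (-51/4, 29/4). Substituting into each constraint, equality holds for (3) and (5); the remaining constraints have slack.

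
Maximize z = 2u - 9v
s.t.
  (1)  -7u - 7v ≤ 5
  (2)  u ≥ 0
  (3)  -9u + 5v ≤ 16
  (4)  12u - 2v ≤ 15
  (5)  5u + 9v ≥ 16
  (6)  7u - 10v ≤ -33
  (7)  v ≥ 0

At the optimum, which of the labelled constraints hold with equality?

Extreme points and z = 2u - 9v:
  (107/42, 109/14) → z = -2729/42
  (1/11, 37/11) → z = -331/11
  (108/53, 501/106) → z = -4077/106

The maximum is at (1/11, 37/11). Substituting into each constraint, equality holds for (3) and (6); the remaining constraints have slack.

(3) and (6)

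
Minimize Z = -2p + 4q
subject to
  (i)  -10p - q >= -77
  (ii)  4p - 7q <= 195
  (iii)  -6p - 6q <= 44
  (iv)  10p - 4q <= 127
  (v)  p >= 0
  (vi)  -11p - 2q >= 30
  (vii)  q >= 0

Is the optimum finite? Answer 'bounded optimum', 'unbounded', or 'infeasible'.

infeasible

The boundaries -10p - q = -77 and p = 0 meet at (0, 77), but that point violates -11p - 2q ≥ 30. Every candidate vertex is excluded by some other constraint, so the feasible region is empty.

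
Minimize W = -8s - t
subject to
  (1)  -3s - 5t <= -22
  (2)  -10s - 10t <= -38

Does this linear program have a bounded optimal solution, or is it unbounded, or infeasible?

unbounded

From the feasible point (-3/2, 53/10), moving in the direction (5, -3) keeps every constraint satisfied while W decreases without bound.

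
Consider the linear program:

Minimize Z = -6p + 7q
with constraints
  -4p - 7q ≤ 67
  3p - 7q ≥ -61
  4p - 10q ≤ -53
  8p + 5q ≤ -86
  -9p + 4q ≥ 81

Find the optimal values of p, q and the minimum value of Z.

p = -45/4, q = 4/5, minimum Z = 731/10

Corner points and Z = -6p + 7q:
  (-128/7, 43/49) → Z = 811/7
  (-1041/68, -14/17) → Z = 2927/34
  (-907/71, 230/71) → Z = 7052/71
  (-45/4, 4/5) → Z = 731/10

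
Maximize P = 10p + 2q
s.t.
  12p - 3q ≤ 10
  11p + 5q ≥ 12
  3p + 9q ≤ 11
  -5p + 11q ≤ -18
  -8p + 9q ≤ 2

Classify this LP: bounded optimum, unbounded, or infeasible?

The boundaries 12p - 3q = 10 and 11p + 5q = 12 meet at (86/93, 34/93), but that point violates -5p + 11q ≤ -18. Every candidate vertex is excluded by some other constraint, so the feasible region is empty.

infeasible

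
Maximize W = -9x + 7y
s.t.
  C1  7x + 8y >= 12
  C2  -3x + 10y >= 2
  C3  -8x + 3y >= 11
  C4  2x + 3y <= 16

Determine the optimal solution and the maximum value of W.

x = -92/5, y = 88/5, maximum W = 1444/5

Corner points and W = -9x + 7y:
  (-52/85, 173/85) → W = 1679/85
  (-92/5, 88/5) → W = 1444/5
  (1/2, 5) → W = 61/2

The optimum lies where 7x + 8y = 12 and 2x + 3y = 16.
Solving simultaneously gives x = -92/5, y = 88/5.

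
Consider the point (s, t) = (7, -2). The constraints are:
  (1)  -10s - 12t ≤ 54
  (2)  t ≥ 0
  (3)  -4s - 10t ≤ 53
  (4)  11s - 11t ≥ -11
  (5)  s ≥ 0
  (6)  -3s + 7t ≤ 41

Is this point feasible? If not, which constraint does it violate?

Constraint (2): t = -2, which is not ≥ 0. All other constraints are satisfied.

not feasible — violates (2)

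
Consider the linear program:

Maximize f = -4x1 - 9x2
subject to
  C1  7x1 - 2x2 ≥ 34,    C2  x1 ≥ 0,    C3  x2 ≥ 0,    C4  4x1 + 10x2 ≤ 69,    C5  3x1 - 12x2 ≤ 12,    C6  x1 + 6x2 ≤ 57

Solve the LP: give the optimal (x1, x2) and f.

x1 = 64/13, x2 = 3/13, maximum f = -283/13

Extreme points and f = -4x1 - 9x2:
  (239/39, 347/78) → f = -5035/78
  (64/13, 3/13) → f = -283/13
  (158/13, 53/26) → f = -1741/26

The optimum lies where 7x1 - 2x2 = 34 and 3x1 - 12x2 = 12.
Solving simultaneously gives x1 = 64/13, x2 = 3/13.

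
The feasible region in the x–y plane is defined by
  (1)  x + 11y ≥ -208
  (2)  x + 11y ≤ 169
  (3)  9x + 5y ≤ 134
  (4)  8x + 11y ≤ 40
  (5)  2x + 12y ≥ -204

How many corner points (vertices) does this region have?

Intersecting each pair of boundary lines and keeping only the points that satisfy every inequality leaves:
  (1257/47, -1003/47)
  (126/5, -106/5)
  (-129/7, 1312/77)
  (-2136/5, 271/5)
  (1274/59, -712/59)

5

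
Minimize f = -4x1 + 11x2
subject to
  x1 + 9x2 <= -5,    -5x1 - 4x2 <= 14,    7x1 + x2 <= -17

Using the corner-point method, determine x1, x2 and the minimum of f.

x1 = -54/23, x2 = -13/23, minimum f = 73/23

Vertices and f = -4x1 + 11x2:
  (-106/41, -11/41) → f = 303/41
  (-74/31, -9/31) → f = 197/31
  (-54/23, -13/23) → f = 73/23

The binding constraints are -5x1 - 4x2 = 14 and 7x1 + x2 = -17.
Solving simultaneously gives x1 = -54/23, x2 = -13/23.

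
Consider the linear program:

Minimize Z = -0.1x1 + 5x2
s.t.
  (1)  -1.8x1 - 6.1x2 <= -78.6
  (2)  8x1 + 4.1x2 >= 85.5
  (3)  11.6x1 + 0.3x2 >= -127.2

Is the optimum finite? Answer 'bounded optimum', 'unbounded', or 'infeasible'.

unbounded

From the feasible point (19929/4142, 23745/2071), moving in the direction (6.1, -1.8) keeps every constraint satisfied while Z decreases without bound.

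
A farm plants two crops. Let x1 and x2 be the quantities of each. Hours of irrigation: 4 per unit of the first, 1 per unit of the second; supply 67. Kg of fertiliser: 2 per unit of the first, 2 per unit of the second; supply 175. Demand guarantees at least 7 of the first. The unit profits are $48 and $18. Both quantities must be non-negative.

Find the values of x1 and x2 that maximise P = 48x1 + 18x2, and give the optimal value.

Vertices and P = 48x1 + 18x2:
  (67/4, 0) → P = 804
  (7, 0) → P = 336
  (7, 39) → P = 1038

The optimum lies where 4x1 + x2 = 67 and x1 = 7.
Solving simultaneously gives x1 = 7, x2 = 39.

x1 = 7, x2 = 39, maximum P = 1038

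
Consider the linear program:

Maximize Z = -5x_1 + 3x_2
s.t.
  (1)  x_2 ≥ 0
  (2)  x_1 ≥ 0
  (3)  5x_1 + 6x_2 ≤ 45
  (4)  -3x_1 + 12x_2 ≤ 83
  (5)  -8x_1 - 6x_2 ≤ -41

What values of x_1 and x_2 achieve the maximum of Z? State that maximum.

x_1 = 0, x_2 = 83/12, maximum Z = 83/4

Corner points and Z = -5x_1 + 3x_2:
  (9, 0) → Z = -45
  (41/8, 0) → Z = -205/8
  (0, 83/12) → Z = 83/4
  (0, 41/6) → Z = 41/2
  (7/13, 275/39) → Z = 240/13

The binding constraints are x_1 = 0 and -3x_1 + 12x_2 = 83.
Solving simultaneously gives x_1 = 0, x_2 = 83/12.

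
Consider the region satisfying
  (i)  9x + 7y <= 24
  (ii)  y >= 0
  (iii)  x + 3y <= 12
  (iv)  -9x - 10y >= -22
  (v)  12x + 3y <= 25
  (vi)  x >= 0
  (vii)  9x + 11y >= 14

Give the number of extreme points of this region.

5

Of the 21 pairwise boundary intersections, those satisfying every inequality are:
  (25/12, 0)
  (14/9, 0)
  (184/93, 13/31)
  (0, 11/5)
  (0, 14/11)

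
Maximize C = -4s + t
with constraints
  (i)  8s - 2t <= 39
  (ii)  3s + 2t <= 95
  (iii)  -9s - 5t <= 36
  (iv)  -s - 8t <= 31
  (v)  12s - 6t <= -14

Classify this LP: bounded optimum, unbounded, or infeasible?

bounded optimum

Corner points and C = -4s + t:
  (134/11, 643/22) → C = -39/2
  (131/12, 145/6) → C = -39/2
  (-547/3, 321) → C = 3151/3
  (-143/57, -51/19) → C = 419/57
The feasible region has finitely many vertices and no improving ray; the maximum is 3151/3 at (-547/3, 321).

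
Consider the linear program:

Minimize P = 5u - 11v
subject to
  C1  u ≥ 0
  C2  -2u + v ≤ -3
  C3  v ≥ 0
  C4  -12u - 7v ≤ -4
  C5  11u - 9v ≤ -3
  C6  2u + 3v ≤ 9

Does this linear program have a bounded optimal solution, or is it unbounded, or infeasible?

infeasible

The boundaries u = 0 and -12u - 7v = -4 meet at (0, 4/7), but that point violates -2u + v ≤ -3. Every candidate vertex is excluded by some other constraint, so the feasible region is empty.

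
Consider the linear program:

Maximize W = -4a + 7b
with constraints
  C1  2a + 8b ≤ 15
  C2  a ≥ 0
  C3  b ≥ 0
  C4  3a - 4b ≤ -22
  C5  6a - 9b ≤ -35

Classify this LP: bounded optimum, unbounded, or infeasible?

infeasible

The boundaries 2a + 8b = 15 and 3a - 4b = -22 meet at (-29/8, 89/32), but that point violates a ≥ 0. Every candidate vertex is excluded by some other constraint, so the feasible region is empty.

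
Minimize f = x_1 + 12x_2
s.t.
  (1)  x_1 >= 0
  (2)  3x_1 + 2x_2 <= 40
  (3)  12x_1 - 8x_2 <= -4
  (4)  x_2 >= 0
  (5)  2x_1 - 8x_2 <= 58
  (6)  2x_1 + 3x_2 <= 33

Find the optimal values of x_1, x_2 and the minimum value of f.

x_1 = 0, x_2 = 1/2, minimum f = 6

Extreme points and f = x_1 + 12x_2:
  (0, 1/2) → f = 6
  (0, 11) → f = 132
  (63/13, 101/13) → f = 1275/13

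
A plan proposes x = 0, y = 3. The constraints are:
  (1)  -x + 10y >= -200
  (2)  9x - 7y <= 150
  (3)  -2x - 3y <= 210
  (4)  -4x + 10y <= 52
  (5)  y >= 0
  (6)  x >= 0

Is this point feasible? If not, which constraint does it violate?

(1): 30 ≥ -200 ✓
(2): -21 ≤ 150 ✓
(3): -9 ≤ 210 ✓
(4): 30 ≤ 52 ✓
(5): 3 ≥ 0 ✓
(6): 0 ≥ 0 ✓

feasible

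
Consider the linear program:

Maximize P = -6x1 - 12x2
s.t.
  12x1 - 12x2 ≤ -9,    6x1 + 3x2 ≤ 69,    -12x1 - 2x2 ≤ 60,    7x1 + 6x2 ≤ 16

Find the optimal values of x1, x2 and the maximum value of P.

Extreme points and P = -6x1 - 12x2:
  (-123/28, -51/14) → P = 981/14
  (23/26, 85/52) → P = -324/13
  (-196/29, 306/29) → P = -2496/29

At the optimal vertex, 12x1 - 12x2 = -9 and -12x1 - 2x2 = 60.
Solving simultaneously gives x1 = -123/28, x2 = -51/14.

x1 = -123/28, x2 = -51/14, maximum P = 981/14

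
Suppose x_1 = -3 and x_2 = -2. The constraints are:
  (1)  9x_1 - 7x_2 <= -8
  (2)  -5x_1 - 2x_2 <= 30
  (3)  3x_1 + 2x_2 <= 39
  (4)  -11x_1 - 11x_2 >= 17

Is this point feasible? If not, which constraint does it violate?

feasible

(1): -13 ≤ -8 ✓
(2): 19 ≤ 30 ✓
(3): -13 ≤ 39 ✓
(4): 55 ≥ 17 ✓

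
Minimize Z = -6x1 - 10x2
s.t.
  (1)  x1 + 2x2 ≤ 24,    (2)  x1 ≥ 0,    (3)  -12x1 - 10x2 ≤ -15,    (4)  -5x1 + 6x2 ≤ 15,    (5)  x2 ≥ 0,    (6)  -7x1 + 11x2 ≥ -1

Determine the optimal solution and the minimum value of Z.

Vertices and Z = -6x1 - 10x2:
  (57/8, 135/16) → Z = -1017/8
  (266/25, 167/25) → Z = -3266/25
  (0, 3/2) → Z = -15
  (0, 5/2) → Z = -25
  (175/202, 93/202) → Z = -990/101

The binding constraints are x1 + 2x2 = 24 and -7x1 + 11x2 = -1.
Solving simultaneously gives x1 = 266/25, x2 = 167/25.

x1 = 266/25, x2 = 167/25, minimum Z = -3266/25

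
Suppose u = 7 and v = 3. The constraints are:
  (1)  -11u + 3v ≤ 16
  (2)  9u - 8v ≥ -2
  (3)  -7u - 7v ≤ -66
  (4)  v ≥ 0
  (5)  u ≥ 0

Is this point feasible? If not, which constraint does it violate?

(1): -68 ≤ 16 ✓
(2): 39 ≥ -2 ✓
(3): -70 ≤ -66 ✓
(4): 3 ≥ 0 ✓
(5): 7 ≥ 0 ✓

feasible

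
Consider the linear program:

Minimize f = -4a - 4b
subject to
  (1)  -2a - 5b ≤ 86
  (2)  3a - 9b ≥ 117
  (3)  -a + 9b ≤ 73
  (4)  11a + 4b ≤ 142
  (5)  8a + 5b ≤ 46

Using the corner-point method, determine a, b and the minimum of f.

Feasible corners and f = -4a - 4b:
  (-63/11, -164/11) → f = 908/11
  (22, -26) → f = 16
  (333/29, -266/29) → f = -268/29

The optimum lies where 3a - 9b = 117 and 8a + 5b = 46.
Solving simultaneously gives a = 333/29, b = -266/29.

a = 333/29, b = -266/29, minimum f = -268/29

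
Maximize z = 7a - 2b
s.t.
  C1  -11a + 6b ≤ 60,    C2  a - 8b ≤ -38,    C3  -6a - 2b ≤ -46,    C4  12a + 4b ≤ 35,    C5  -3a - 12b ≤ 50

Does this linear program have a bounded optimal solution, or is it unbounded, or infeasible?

Constraints -6a - 2b ≤ -46 and 12a + 4b ≤ 35 have parallel boundaries but demand opposite sides — no point can satisfy both, so the region is empty.

infeasible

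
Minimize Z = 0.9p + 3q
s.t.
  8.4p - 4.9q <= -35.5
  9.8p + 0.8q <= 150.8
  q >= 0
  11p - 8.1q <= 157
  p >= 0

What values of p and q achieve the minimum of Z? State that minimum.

Vertices and Z = 0.9p + 3q:
  (35526/2737, 11533/391) → Z = 1370832/13685
  (0, 355/49) → Z = 1065/49
  (0, 377/2) → Z = 1131/2

At the optimal vertex, 8.4p - 4.9q = -35.5 and p = 0.
Solving simultaneously gives p = 0, q = 355/49.

p = 0, q = 355/49, minimum Z = 1065/49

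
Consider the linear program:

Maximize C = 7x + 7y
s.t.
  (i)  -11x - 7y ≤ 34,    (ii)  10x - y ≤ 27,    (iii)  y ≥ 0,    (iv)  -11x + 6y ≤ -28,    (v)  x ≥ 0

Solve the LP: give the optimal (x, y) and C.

Corner points and C = 7x + 7y:
  (27/10, 0) → C = 189/10
  (134/49, 17/49) → C = 151/7
  (28/11, 0) → C = 196/11

The optimum lies where 10x - y = 27 and -11x + 6y = -28.
Solving simultaneously gives x = 134/49, y = 17/49.

x = 134/49, y = 17/49, maximum C = 151/7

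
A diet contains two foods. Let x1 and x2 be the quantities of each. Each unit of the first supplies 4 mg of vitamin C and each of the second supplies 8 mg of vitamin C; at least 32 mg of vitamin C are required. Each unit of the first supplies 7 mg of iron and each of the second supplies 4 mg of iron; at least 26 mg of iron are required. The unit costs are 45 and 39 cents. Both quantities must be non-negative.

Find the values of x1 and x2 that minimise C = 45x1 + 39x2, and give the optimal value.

x1 = 2, x2 = 3, minimum C = 207

Vertices and C = 45x1 + 39x2:
  (0, 13/2) → C = 507/2
  (8, 0) → C = 360
  (2, 3) → C = 207
The feasible region is unbounded (it extends along (0, 1), (1, 0)), but C strictly increases along every unbounded feasible direction, so there is no improving ray and the minimum is attained at a vertex.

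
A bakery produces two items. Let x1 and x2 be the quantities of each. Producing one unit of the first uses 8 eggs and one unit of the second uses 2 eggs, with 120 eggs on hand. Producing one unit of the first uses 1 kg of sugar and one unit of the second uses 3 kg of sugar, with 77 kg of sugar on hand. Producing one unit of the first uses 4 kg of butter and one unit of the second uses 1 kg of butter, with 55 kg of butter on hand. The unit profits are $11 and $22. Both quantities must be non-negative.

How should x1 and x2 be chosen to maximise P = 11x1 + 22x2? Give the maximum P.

Corner points and P = 11x1 + 22x2:
  (0, 0) → P = 0
  (0, 77/3) → P = 1694/3
  (55/4, 0) → P = 605/4
  (8, 23) → P = 594

At the optimal vertex, x1 + 3x2 = 77 and 4x1 + x2 = 55.
Solving simultaneously gives x1 = 8, x2 = 23.

x1 = 8, x2 = 23, maximum P = 594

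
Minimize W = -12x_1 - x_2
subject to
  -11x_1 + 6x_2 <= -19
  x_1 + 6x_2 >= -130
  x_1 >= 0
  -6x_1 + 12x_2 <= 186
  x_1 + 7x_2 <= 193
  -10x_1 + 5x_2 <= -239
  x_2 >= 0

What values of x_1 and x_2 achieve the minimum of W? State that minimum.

Extreme points and W = -12x_1 - x_2:
  (2638/75, 1691/75) → W = -33347/75
  (193, 0) → W = -2316
  (239/10, 0) → W = -1434/5

The binding constraints are x_1 + 7x_2 = 193 and x_2 = 0.
Solving simultaneously gives x_1 = 193, x_2 = 0.

x_1 = 193, x_2 = 0, minimum W = -2316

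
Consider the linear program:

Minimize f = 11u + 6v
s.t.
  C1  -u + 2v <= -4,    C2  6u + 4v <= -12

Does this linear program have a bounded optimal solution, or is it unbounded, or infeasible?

unbounded

From the feasible point (-1/2, -9/4), moving in the direction (-2, -1) keeps every constraint satisfied while f decreases without bound.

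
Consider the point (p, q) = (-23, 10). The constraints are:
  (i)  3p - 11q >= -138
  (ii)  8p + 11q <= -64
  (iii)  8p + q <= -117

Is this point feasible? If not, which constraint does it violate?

not feasible — violates (i)

Constraint (i): 3p - 11q = -179, which is not ≥ -138. All other constraints are satisfied.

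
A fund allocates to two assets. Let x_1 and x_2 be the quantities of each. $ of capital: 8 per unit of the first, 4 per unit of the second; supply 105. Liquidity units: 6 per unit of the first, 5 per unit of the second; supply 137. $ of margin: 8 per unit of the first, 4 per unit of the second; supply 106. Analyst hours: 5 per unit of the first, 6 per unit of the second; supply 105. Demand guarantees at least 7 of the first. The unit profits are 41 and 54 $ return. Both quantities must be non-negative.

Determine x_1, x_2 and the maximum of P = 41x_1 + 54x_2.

x_1 = 7, x_2 = 35/3, maximum P = 917

Corner points and P = 41x_1 + 54x_2:
  (105/8, 0) → P = 4305/8
  (7, 0) → P = 287
  (15/2, 45/4) → P = 915
  (7, 35/3) → P = 917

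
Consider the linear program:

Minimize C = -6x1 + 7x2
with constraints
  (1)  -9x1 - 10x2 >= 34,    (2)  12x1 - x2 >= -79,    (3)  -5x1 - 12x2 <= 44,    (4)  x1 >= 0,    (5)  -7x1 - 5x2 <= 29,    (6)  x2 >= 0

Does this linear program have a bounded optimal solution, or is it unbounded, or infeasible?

infeasible

The boundaries -9x1 - 10x2 = 34 and -5x1 - 12x2 = 44 meet at (16/29, -113/29), but that point violates x2 ≥ 0. Every candidate vertex is excluded by some other constraint, so the feasible region is empty.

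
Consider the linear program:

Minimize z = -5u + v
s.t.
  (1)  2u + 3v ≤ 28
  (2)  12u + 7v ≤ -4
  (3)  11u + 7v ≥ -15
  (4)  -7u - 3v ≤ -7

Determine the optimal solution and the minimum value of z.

u = 11, v = -136/7, minimum z = -521/7

Corner points and z = -5u + v:
  (11, -136/7) → z = -521/7
  (61/13, -112/13) → z = -417/13
  (47/8, -91/8) → z = -163/4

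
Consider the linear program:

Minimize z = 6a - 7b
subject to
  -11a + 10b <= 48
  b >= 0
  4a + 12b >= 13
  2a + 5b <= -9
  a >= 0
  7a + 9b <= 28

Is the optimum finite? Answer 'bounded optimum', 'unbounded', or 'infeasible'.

The boundaries b = 0 and 4a + 12b = 13 meet at (13/4, 0), but that point violates 2a + 5b ≤ -9. Every candidate vertex is excluded by some other constraint, so the feasible region is empty.

infeasible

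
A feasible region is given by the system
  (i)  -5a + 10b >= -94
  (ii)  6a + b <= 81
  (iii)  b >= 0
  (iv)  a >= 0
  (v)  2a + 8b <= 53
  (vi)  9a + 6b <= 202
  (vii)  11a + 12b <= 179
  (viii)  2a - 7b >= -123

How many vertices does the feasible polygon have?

Of the 28 pairwise boundary intersections, those satisfying every inequality are:
  (27/2, 0)
  (13, 3)
  (0, 0)
  (0, 53/8)
  (199/16, 225/64)

5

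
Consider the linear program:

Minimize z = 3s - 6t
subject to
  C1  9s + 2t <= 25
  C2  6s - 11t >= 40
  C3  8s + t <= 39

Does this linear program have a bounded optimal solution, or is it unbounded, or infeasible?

bounded optimum

Extreme points and z = 3s - 6t:
  (355/111, -70/37) → z = 775/37
  (53/7, -151/7) → z = 1065/7
The feasible region has finitely many vertices and no improving ray; the minimum is 775/37 at (355/111, -70/37).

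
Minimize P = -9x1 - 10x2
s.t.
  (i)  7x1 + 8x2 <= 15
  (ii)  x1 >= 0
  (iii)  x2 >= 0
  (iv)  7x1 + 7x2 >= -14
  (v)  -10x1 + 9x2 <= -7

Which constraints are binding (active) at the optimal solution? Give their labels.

(i) and (iii)

Corner points and P = -9x1 - 10x2:
  (15/7, 0) → P = -135/7
  (191/143, 101/143) → P = -2729/143
  (7/10, 0) → P = -63/10

The minimum is at (15/7, 0). Substituting into each constraint, equality holds for (i) and (iii); the remaining constraints have slack.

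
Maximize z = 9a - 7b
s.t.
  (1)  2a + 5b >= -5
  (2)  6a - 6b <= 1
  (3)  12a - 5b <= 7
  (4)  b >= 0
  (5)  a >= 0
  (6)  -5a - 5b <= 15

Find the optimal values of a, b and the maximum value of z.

a = 37/42, b = 5/7, maximum z = 41/14

Vertices and z = 9a - 7b:
  (37/42, 5/7) → z = 41/14
  (1/6, 0) → z = 3/2
  (0, 0) → z = 0
The feasible region is unbounded (it extends along (0, 1), (5, 12)), but z strictly decreases along every unbounded feasible direction, so there is no improving ray and the maximum is attained at a vertex.

The binding constraints are 6a - 6b = 1 and 12a - 5b = 7.
Solving simultaneously gives a = 37/42, b = 5/7.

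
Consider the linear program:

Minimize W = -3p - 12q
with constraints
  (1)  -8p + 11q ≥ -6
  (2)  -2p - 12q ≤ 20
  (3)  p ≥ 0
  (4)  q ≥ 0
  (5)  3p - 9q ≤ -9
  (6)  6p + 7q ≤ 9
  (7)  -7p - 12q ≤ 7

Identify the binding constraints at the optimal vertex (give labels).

Vertices and W = -3p - 12q:
  (0, 1) → W = -12
  (0, 9/7) → W = -108/7
  (6/25, 27/25) → W = -342/25

The minimum is at (0, 9/7). Substituting into each constraint, equality holds for (3) and (6); the remaining constraints have slack.

(3) and (6)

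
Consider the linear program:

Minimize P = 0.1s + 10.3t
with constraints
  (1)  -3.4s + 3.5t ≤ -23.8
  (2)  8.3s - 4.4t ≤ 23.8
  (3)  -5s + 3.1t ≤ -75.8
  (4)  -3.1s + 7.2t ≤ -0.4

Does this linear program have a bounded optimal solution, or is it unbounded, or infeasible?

From the feasible point (-25974/373, -51014/373), moving in the direction (-3.1, -5) keeps every constraint satisfied while P decreases without bound.

unbounded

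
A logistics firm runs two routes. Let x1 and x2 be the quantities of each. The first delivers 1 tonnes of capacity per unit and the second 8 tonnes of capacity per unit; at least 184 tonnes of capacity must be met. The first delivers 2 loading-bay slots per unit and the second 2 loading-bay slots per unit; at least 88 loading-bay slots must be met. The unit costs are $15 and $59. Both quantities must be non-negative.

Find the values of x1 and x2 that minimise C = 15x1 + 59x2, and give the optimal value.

Corner points and C = 15x1 + 59x2:
  (0, 44) → C = 2596
  (184, 0) → C = 2760
  (24, 20) → C = 1540
The feasible region is unbounded (it extends along (0, 1), (1, 0)), but C strictly increases along every unbounded feasible direction, so there is no improving ray and the minimum is attained at a vertex.

The binding constraints are x1 + 8x2 = 184 and 2x1 + 2x2 = 88.
Solving simultaneously gives x1 = 24, x2 = 20.

x1 = 24, x2 = 20, minimum C = 1540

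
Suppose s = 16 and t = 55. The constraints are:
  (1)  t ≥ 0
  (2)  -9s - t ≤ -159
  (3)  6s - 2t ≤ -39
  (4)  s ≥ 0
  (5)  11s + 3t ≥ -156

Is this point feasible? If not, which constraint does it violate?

not feasible — violates (3)

Constraint (3): 6s - 2t = -14, which is not ≤ -39. All other constraints are satisfied.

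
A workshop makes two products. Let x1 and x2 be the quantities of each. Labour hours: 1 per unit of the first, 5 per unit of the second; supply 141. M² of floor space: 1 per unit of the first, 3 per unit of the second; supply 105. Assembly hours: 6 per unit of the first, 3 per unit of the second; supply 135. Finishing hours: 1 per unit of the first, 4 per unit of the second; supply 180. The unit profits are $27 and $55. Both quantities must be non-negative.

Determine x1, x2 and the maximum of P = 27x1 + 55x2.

x1 = 28/3, x2 = 79/3, maximum P = 5101/3

Extreme points and P = 27x1 + 55x2:
  (0, 0) → P = 0
  (0, 141/5) → P = 1551
  (45/2, 0) → P = 1215/2
  (28/3, 79/3) → P = 5101/3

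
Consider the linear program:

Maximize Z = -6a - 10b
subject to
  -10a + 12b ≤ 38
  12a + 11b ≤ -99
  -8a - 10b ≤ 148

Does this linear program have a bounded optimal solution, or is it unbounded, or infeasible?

bounded optimum

Vertices and Z = -6a - 10b:
  (-803/127, -267/127) → Z = 7488/127
  (-11, -6) → Z = 126
  (319/16, -123/4) → Z = 1503/8
The feasible region has finitely many vertices and no improving ray; the maximum is 1503/8 at (319/16, -123/4).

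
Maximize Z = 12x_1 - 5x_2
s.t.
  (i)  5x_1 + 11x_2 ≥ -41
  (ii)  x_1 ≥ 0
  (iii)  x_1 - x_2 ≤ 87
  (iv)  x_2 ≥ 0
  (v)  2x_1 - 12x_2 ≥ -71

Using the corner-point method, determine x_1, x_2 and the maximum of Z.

Feasible corners and Z = 12x_1 - 5x_2:
  (0, 0) → Z = 0
  (0, 71/12) → Z = -355/12
  (87, 0) → Z = 1044
  (223/2, 49/2) → Z = 2431/2

x_1 = 223/2, x_2 = 49/2, maximum Z = 2431/2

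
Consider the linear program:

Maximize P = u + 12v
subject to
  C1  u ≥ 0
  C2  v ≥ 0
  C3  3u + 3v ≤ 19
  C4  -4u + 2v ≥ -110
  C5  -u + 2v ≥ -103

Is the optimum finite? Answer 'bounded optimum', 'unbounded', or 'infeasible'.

bounded optimum

Feasible corners and P = u + 12v:
  (0, 0) → P = 0
  (0, 19/3) → P = 76
  (19/3, 0) → P = 19/3
The feasible region has finitely many vertices and no improving ray; the maximum is 76 at (0, 19/3).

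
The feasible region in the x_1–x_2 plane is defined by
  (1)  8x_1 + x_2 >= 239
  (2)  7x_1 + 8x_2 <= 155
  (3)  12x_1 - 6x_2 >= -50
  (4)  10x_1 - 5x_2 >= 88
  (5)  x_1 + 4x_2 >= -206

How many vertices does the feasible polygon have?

The feasible vertices (each the meet of two boundaries and inside every other half-plane) are:
  (1757/57, -433/57)
  (1162/31, -1887/31)
  (567/5, -1597/20)

3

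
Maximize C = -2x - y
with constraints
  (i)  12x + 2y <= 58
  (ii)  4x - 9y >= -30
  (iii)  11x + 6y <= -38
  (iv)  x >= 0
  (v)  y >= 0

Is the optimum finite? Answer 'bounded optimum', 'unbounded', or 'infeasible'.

The boundaries 12x + 2y = 58 and 4x - 9y = -30 meet at (231/58, 148/29), but that point violates 11x + 6y ≤ -38. Every candidate vertex is excluded by some other constraint, so the feasible region is empty.

infeasible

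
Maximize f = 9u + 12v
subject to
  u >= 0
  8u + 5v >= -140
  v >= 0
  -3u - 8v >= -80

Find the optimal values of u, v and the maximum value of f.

u = 80/3, v = 0, maximum f = 240

Extreme points and f = 9u + 12v:
  (0, 0) → f = 0
  (0, 10) → f = 120
  (80/3, 0) → f = 240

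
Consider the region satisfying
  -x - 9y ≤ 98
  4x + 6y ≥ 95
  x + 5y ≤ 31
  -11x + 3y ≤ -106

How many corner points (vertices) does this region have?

3

Of the 6 pairwise boundary intersections, those satisfying every inequality are:
  (481/10, -487/30)
  (769/4, -129/4)
  (289/14, 29/14)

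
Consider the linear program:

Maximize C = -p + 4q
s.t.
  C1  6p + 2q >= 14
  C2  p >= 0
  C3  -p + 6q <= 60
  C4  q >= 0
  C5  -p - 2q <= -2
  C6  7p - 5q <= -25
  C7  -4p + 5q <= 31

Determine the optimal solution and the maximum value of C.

p = 2, q = 39/5, maximum C = 146/5

Vertices and C = -p + 4q:
  (5/11, 62/11) → C = 243/11
  (4/19, 121/19) → C = 480/19
  (2, 39/5) → C = 146/5

The binding constraints are 7p - 5q = -25 and -4p + 5q = 31.
Solving simultaneously gives p = 2, q = 39/5.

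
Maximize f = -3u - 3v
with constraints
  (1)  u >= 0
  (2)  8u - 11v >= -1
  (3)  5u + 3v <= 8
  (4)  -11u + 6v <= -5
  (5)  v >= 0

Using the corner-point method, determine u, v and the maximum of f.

Corner points and f = -3u - 3v:
  (85/79, 69/79) → f = -462/79
  (61/73, 51/73) → f = -336/73
  (8/5, 0) → f = -24/5
  (5/11, 0) → f = -15/11

u = 5/11, v = 0, maximum f = -15/11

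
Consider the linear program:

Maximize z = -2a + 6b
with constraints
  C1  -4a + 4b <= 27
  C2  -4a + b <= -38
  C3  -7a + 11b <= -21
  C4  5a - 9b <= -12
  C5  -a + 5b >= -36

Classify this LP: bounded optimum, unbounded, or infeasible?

unbounded

From the feasible point (321/8, 189/8), moving in the direction (11, 7) keeps every constraint satisfied while z increases without bound.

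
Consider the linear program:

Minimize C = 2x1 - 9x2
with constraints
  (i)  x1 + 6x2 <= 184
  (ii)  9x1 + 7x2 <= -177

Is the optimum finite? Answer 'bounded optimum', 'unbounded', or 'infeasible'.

From the feasible point (-50, 39), moving in the direction (-6, 1) keeps every constraint satisfied while C decreases without bound.

unbounded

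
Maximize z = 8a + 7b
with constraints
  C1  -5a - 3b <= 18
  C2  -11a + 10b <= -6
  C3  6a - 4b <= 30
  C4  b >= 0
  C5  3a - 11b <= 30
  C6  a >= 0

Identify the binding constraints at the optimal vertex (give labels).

C2 and C3

Feasible corners and z = 8a + 7b:
  (69/4, 147/8) → z = 2133/8
  (6/11, 0) → z = 48/11
  (5, 0) → z = 40

The maximum is at (69/4, 147/8). Substituting into each constraint, equality holds for C2 and C3; the remaining constraints have slack.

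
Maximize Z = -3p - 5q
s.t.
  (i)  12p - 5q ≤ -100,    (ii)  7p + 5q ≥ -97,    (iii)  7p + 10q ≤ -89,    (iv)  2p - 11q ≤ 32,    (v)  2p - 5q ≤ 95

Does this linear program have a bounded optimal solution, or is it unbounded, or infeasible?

Feasible corners and Z = -3p - 5q:
  (-289/31, -368/155) → Z = 1235/31
  (-630/61, -292/61) → Z = 3350/61
  (-15, 8/5) → Z = 37
  (-907/87, -418/87) → Z = 4811/87
The feasible region has finitely many vertices and no improving ray; the maximum is 4811/87 at (-907/87, -418/87).

bounded optimum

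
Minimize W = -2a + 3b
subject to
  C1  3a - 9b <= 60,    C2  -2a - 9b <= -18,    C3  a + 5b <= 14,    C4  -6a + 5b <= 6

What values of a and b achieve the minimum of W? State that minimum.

a = 71/4, b = -3/4, minimum W = -151/4

Corner points and W = -2a + 3b:
  (78/5, -22/15) → W = -178/5
  (71/4, -3/4) → W = -151/4
  (9/16, 15/8) → W = 9/2
  (8/7, 18/7) → W = 38/7

The binding constraints are 3a - 9b = 60 and a + 5b = 14.
Solving simultaneously gives a = 71/4, b = -3/4.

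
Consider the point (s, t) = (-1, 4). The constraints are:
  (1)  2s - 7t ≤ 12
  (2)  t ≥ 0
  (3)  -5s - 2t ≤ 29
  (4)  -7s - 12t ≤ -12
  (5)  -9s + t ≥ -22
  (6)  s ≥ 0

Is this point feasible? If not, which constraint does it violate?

not feasible — violates (6)

Constraint (6): s = -1, which is not ≥ 0. All other constraints are satisfied.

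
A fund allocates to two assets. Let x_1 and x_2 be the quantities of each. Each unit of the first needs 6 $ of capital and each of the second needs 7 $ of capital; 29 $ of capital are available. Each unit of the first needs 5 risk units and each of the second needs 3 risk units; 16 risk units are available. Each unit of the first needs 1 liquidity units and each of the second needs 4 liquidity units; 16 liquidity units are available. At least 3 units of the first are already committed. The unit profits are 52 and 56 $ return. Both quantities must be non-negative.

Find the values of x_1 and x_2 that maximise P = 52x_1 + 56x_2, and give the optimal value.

x_1 = 3, x_2 = 1/3, maximum P = 524/3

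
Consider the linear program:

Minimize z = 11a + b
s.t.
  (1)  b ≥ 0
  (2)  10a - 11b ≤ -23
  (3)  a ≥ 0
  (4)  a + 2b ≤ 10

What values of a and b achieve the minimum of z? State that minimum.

a = 0, b = 23/11, minimum z = 23/11

Corner points and z = 11a + b:
  (0, 23/11) → z = 23/11
  (64/31, 123/31) → z = 827/31
  (0, 5) → z = 5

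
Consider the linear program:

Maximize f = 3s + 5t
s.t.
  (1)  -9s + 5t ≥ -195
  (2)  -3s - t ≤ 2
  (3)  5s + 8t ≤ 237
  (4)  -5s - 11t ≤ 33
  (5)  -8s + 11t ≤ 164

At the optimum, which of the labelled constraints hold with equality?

Corner points and f = 3s + 5t:
  (2745/97, 1158/97) → f = 14025/97
  (495/31, -318/31) → f = -105/31
  (11/28, -89/28) → f = -103/7
  (-186/41, 476/41) → f = 1822/41
  (185/17, 388/17) → f = 2495/17

The maximum is at (185/17, 388/17). Substituting into each constraint, equality holds for (3) and (5); the remaining constraints have slack.

(3) and (5)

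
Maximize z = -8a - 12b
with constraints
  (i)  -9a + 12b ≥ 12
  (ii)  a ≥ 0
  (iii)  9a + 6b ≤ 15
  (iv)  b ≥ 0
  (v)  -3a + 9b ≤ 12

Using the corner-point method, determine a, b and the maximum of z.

a = 0, b = 1, maximum z = -12

Feasible corners and z = -8a - 12b:
  (0, 1) → z = -12
  (2/3, 3/2) → z = -70/3
  (0, 4/3) → z = -16
  (7/11, 17/11) → z = -260/11

The optimum lies where -9a + 12b = 12 and a = 0.
Solving simultaneously gives a = 0, b = 1.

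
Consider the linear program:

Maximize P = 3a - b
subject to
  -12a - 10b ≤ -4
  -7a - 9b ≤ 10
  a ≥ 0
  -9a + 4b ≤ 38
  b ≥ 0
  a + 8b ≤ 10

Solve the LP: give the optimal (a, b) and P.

Corner points and P = 3a - b:
  (0, 2/5) → P = -2/5
  (1/3, 0) → P = 1
  (0, 5/4) → P = -5/4
  (10, 0) → P = 30

a = 10, b = 0, maximum P = 30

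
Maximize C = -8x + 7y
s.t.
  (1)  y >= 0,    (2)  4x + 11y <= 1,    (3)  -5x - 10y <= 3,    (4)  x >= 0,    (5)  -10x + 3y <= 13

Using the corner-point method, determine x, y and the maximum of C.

x = 0, y = 1/11, maximum C = 7/11

Extreme points and C = -8x + 7y:
  (1/4, 0) → C = -2
  (0, 0) → C = 0
  (0, 1/11) → C = 7/11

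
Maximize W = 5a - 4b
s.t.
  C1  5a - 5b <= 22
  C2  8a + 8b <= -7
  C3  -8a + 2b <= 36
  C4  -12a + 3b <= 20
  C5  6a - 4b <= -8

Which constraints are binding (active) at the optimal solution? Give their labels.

C4 and C5

Feasible corners and W = 5a - 4b:
  (-181/120, 19/30) → W = -403/40
  (-23/20, 11/40) → W = -137/20
  (-28/15, -4/5) → W = -92/15

The maximum is at (-28/15, -4/5). Substituting into each constraint, equality holds for C4 and C5; the remaining constraints have slack.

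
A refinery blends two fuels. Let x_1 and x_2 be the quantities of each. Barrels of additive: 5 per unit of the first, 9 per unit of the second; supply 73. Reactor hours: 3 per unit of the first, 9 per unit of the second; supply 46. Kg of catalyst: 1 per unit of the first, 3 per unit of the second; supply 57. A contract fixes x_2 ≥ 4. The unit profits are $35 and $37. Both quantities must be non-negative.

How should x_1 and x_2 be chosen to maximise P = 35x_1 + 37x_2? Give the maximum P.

x_1 = 10/3, x_2 = 4, maximum P = 794/3

Extreme points and P = 35x_1 + 37x_2:
  (0, 46/9) → P = 1702/9
  (0, 4) → P = 148
  (10/3, 4) → P = 794/3

The binding constraints are 3x_1 + 9x_2 = 46 and x_2 = 4.
Solving simultaneously gives x_1 = 10/3, x_2 = 4.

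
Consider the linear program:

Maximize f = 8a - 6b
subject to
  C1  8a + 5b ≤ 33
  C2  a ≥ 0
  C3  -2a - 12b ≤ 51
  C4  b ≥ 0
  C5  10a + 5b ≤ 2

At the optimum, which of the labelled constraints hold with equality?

C4 and C5

Vertices and f = 8a - 6b:
  (0, 0) → f = 0
  (0, 2/5) → f = -12/5
  (1/5, 0) → f = 8/5

The maximum is at (1/5, 0). Substituting into each constraint, equality holds for C4 and C5; the remaining constraints have slack.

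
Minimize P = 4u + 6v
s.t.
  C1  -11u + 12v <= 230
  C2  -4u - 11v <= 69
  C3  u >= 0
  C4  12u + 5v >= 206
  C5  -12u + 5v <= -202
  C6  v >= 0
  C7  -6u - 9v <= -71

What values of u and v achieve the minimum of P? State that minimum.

u = 103/6, v = 0, minimum P = 206/3

Vertices and P = 4u + 6v:
  (3574/89, 4982/89) → P = 44188/89
  (17, 2/5) → P = 352/5
  (103/6, 0) → P = 206/3
The feasible region is unbounded (it extends along (1, 0), (12, 11)), but P strictly increases along every unbounded feasible direction, so there is no improving ray and the minimum is attained at a vertex.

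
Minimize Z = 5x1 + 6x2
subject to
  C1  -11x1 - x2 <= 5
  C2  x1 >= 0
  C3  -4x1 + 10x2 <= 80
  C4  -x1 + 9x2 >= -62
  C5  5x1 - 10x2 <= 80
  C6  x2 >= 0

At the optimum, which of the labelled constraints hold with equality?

Vertices and Z = 5x1 + 6x2:
  (0, 8) → Z = 48
  (0, 0) → Z = 0
  (160, 72) → Z = 1232
  (16, 0) → Z = 80

The minimum is at (0, 0). Substituting into each constraint, equality holds for C2 and C6; the remaining constraints have slack.

C2 and C6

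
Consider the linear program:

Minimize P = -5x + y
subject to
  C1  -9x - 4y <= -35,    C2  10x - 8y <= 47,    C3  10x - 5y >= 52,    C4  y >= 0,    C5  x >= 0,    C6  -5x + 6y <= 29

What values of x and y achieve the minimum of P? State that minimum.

x = 257/10, y = 105/4, minimum P = -409/4

Feasible corners and P = -5x + y:
  (181/30, 5/3) → P = -57/2
  (257/10, 105/4) → P = -409/4
  (457/35, 110/7) → P = -347/7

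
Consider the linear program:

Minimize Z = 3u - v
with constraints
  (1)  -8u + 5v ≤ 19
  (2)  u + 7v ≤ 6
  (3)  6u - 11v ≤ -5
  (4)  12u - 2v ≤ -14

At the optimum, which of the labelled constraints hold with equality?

(1) and (3)

Feasible corners and Z = 3u - v:
  (-103/61, 67/61) → Z = -376/61
  (-92/29, -37/29) → Z = -239/29
  (-1, 1) → Z = -4
  (-6/5, -1/5) → Z = -17/5

The minimum is at (-92/29, -37/29). Substituting into each constraint, equality holds for (1) and (3); the remaining constraints have slack.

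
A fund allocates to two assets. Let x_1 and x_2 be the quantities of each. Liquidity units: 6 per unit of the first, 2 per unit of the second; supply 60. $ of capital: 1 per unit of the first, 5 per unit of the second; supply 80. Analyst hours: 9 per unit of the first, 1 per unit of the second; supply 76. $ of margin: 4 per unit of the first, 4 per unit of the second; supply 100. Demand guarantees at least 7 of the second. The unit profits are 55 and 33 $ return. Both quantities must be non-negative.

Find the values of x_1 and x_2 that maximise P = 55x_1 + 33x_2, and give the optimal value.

At the optimal vertex, 6x_1 + 2x_2 = 60 and x_1 + 5x_2 = 80.
Solving simultaneously gives x_1 = 5, x_2 = 15.

x_1 = 5, x_2 = 15, maximum P = 770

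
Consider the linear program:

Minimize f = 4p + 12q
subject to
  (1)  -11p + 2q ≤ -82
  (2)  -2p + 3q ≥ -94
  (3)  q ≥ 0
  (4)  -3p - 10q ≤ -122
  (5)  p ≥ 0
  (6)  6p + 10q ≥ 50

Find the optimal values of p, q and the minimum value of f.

p = 266/29, q = 274/29, minimum f = 4352/29

Feasible corners and f = 4p + 12q:
  (266/29, 274/29) → f = 4352/29
  (47, 0) → f = 188
  (122/3, 0) → f = 488/3
The feasible region is unbounded (it extends along (3, 2), (2, 11)), but f strictly increases along every unbounded feasible direction, so there is no improving ray and the minimum is attained at a vertex.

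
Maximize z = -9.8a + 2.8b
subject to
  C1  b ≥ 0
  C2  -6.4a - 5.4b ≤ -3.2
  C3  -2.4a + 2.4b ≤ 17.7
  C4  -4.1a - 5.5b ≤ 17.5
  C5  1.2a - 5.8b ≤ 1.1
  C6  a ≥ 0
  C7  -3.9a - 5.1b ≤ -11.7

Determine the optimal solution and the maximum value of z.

a = 0, b = 7.375, maximum z = 20.65

Feasible corners and z = -9.8a + 2.8b:
  (0, 59/8) → z = 413/20
  (2449/958, 325/958) → z = -115451/4790
  (0, 39/17) → z = 546/85
The feasible region is unbounded (it extends along (1, 1), (29, 6)), but z strictly decreases along every unbounded feasible direction, so there is no improving ray and the maximum is attained at a vertex.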